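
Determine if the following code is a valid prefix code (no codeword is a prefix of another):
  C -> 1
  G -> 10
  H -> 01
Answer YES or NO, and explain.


Checking each pair (does one codeword prefix another?):
  C='1' vs G='10': prefix -- VIOLATION

NO -- this is NOT a valid prefix code. C (1) is a prefix of G (10).


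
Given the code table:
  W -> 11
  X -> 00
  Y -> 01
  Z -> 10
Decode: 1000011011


Decoding:
10 -> Z
00 -> X
01 -> Y
10 -> Z
11 -> W


Result: ZXYZW


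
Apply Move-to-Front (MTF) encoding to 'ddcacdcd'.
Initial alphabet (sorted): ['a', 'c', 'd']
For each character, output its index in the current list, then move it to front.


MTF encoding:
'd': index 2 in ['a', 'c', 'd'] -> ['d', 'a', 'c']
'd': index 0 in ['d', 'a', 'c'] -> ['d', 'a', 'c']
'c': index 2 in ['d', 'a', 'c'] -> ['c', 'd', 'a']
'a': index 2 in ['c', 'd', 'a'] -> ['a', 'c', 'd']
'c': index 1 in ['a', 'c', 'd'] -> ['c', 'a', 'd']
'd': index 2 in ['c', 'a', 'd'] -> ['d', 'c', 'a']
'c': index 1 in ['d', 'c', 'a'] -> ['c', 'd', 'a']
'd': index 1 in ['c', 'd', 'a'] -> ['d', 'c', 'a']


Output: [2, 0, 2, 2, 1, 2, 1, 1]


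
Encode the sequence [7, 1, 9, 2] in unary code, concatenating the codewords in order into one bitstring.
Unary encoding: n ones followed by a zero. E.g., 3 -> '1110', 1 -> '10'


Encode each number as n ones followed by a terminating 0:
  7 -> 11111110 (8 bits)
  1 -> 10 (2 bits)
  9 -> 1111111110 (10 bits)
  2 -> 110 (3 bits)
Total length = 8 + 2 + 10 + 3 = 23 bits.

Unary([7, 1, 9, 2]) = 11111110101111111110110 (23 bits)


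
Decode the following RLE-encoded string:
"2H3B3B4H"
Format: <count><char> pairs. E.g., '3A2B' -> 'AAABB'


Expanding each <count><char> pair:
  2H -> 'HH'
  3B -> 'BBB'
  3B -> 'BBB'
  4H -> 'HHHH'

Decoded = HHBBBBBBHHHH


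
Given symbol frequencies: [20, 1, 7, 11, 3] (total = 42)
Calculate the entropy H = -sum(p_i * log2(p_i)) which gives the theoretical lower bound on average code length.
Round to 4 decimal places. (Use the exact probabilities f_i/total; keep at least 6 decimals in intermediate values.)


Per-symbol terms -p_i * log2(p_i) with p_i = f_i/42:
  p = 20/42 = 0.476190: log2(p) = -1.070389, -p*log2(p) = 0.509709
  p = 1/42 = 0.023810: log2(p) = -5.392317, -p*log2(p) = 0.128389
  p = 7/42 = 0.166667: log2(p) = -2.584963, -p*log2(p) = 0.430827
  p = 11/42 = 0.261905: log2(p) = -1.932886, -p*log2(p) = 0.506232
  p = 3/42 = 0.071429: log2(p) = -3.807355, -p*log2(p) = 0.271954
H = 0.509709 + 0.128389 + 0.430827 + 0.506232 + 0.271954 = 1.847111

H = 1.8471 bits/symbol


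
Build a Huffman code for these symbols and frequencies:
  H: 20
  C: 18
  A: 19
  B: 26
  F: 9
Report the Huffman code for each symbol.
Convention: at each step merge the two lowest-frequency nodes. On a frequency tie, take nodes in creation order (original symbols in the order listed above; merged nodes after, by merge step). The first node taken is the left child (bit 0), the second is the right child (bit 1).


Huffman tree construction:
Step 1: Merge F(9) + C(18) = 27
Step 2: Merge A(19) + H(20) = 39
Step 3: Merge B(26) + (F+C)(27) = 53
Step 4: Merge (A+H)(39) + (B+(F+C))(53) = 92
Read each symbol's code off the tree from the root (left child = 0, right child = 1).

Codes:
  H: 01 (length 2)
  C: 111 (length 3)
  A: 00 (length 2)
  B: 10 (length 2)
  F: 110 (length 3)
Average code length: 211/92 = 2.2935 bits/symbol


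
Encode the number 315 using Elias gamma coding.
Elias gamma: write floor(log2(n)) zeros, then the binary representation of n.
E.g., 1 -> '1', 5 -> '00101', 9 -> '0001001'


num_bits = floor(log2(315)) + 1 = 9
leading_zeros = num_bits - 1 = 8
binary(315) = 100111011

Elias gamma(315) = '00000000' + '100111011' = 00000000100111011 (17 bits)


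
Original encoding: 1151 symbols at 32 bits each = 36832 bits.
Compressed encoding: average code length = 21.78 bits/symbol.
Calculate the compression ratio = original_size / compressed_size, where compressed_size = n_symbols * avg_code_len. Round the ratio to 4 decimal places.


original_size = n_symbols * orig_bits = 1151 * 32 = 36832 bits
compressed_size = n_symbols * avg_code_len = 1151 * 21.78 = 25068.78 bits
ratio = original_size / compressed_size = 36832 / 25068.78 = 1.4692

Compression ratio = 1.4692


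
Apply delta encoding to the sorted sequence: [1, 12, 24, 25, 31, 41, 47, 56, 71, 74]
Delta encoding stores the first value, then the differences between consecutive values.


First value: 1
Deltas:
  12 - 1 = 11
  24 - 12 = 12
  25 - 24 = 1
  31 - 25 = 6
  41 - 31 = 10
  47 - 41 = 6
  56 - 47 = 9
  71 - 56 = 15
  74 - 71 = 3


Delta encoded: [1, 11, 12, 1, 6, 10, 6, 9, 15, 3]


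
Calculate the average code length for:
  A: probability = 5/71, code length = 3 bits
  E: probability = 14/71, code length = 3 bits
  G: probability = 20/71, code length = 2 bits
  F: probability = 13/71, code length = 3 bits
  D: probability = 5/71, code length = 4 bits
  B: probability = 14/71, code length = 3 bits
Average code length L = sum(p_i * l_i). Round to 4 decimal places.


Weighted contributions p_i * l_i:
  A: (5/71) * 3 = 15/71
  E: (14/71) * 3 = 42/71
  G: (20/71) * 2 = 40/71
  F: (13/71) * 3 = 39/71
  D: (5/71) * 4 = 20/71
  B: (14/71) * 3 = 42/71
Sum = (15 + 42 + 40 + 39 + 20 + 42)/71 = 198/71

L = 198/71 = 2.7887 bits/symbol


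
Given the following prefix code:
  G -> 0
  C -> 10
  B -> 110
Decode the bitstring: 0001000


Decoding step by step:
Bits 0 -> G
Bits 0 -> G
Bits 0 -> G
Bits 10 -> C
Bits 0 -> G
Bits 0 -> G


Decoded message: GGGCGG


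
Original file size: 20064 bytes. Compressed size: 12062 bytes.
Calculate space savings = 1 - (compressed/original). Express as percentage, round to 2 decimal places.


ratio = compressed/original = 12062/20064 = 0.601176
savings = 1 - ratio = 1 - 0.601176 = 0.398824
as a percentage: 0.398824 * 100 = 39.88%

Space savings = 1 - 12062/20064 = 39.88%


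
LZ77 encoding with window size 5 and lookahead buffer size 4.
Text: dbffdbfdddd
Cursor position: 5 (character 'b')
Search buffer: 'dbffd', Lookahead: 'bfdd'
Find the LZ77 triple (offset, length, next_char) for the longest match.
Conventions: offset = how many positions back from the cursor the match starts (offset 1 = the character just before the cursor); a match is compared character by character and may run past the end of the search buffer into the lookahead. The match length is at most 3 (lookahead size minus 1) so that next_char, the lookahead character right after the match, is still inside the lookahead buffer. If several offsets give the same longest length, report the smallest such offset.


Try each offset into the search buffer:
  offset=1 (pos 4, char 'd'): match length 0
  offset=2 (pos 3, char 'f'): match length 0
  offset=3 (pos 2, char 'f'): match length 0
  offset=4 (pos 1, char 'b'): match length 2
  offset=5 (pos 0, char 'd'): match length 0
Longest match has length 2 at offset 4.
next_char = character at position 5 + 2 = 7 -> 'd'

Best match: offset=4, length=2 (matching 'bf' starting at position 1)
LZ77 triple: (4, 2, 'd')


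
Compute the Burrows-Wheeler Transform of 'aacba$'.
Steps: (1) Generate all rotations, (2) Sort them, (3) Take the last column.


Rotations (sorted):
  0: $aacba -> last char: a
  1: a$aacb -> last char: b
  2: aacba$ -> last char: $
  3: acba$a -> last char: a
  4: ba$aac -> last char: c
  5: cba$aa -> last char: a


BWT = ab$aca


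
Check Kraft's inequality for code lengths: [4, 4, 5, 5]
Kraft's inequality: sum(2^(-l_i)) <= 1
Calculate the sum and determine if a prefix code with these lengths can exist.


Sum = 2^(-4) + 2^(-4) + 2^(-5) + 2^(-5)
    = 0.0625 + 0.0625 + 0.03125 + 0.03125
    = 6/32 = 0.1875
Since 0.1875 <= 1, Kraft's inequality IS satisfied.
A prefix code with these lengths CAN exist.

Kraft sum = 0.1875. Satisfied.


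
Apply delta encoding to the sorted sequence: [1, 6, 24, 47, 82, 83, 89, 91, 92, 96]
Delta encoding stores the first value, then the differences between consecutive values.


First value: 1
Deltas:
  6 - 1 = 5
  24 - 6 = 18
  47 - 24 = 23
  82 - 47 = 35
  83 - 82 = 1
  89 - 83 = 6
  91 - 89 = 2
  92 - 91 = 1
  96 - 92 = 4


Delta encoded: [1, 5, 18, 23, 35, 1, 6, 2, 1, 4]


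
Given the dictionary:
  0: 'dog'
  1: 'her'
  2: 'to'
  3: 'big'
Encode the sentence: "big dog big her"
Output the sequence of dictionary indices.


Look up each word in the dictionary:
  'big' -> 3
  'dog' -> 0
  'big' -> 3
  'her' -> 1

Encoded: [3, 0, 3, 1]


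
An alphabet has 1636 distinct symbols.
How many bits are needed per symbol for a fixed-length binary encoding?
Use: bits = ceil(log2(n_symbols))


log2(1636) = 10.676
Bracket: 2^10 = 1024 < 1636 <= 2^11 = 2048
So ceil(log2(1636)) = 11

bits = ceil(log2(1636)) = ceil(10.676) = 11 bits


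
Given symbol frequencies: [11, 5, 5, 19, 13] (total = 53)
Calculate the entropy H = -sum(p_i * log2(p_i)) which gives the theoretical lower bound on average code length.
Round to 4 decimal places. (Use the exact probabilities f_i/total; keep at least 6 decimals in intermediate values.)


Per-symbol terms -p_i * log2(p_i) with p_i = f_i/53:
  p = 11/53 = 0.207547: log2(p) = -2.268489, -p*log2(p) = 0.470818
  p = 5/53 = 0.094340: log2(p) = -3.405992, -p*log2(p) = 0.321320
  p = 5/53 = 0.094340: log2(p) = -3.405992, -p*log2(p) = 0.321320
  p = 19/53 = 0.358491: log2(p) = -1.479993, -p*log2(p) = 0.530564
  p = 13/53 = 0.245283: log2(p) = -2.027481, -p*log2(p) = 0.497307
H = 0.470818 + 0.321320 + 0.321320 + 0.530564 + 0.497307 = 2.141329

H = 2.1413 bits/symbol


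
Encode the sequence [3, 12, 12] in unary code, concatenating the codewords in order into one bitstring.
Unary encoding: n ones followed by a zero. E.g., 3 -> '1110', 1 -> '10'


Encode each number as n ones followed by a terminating 0:
  3 -> 1110 (4 bits)
  12 -> 1111111111110 (13 bits)
  12 -> 1111111111110 (13 bits)
Total length = 4 + 13 + 13 = 30 bits.

Unary([3, 12, 12]) = 111011111111111101111111111110 (30 bits)


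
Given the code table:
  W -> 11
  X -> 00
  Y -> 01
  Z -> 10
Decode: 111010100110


Decoding:
11 -> W
10 -> Z
10 -> Z
10 -> Z
01 -> Y
10 -> Z


Result: WZZZYZ


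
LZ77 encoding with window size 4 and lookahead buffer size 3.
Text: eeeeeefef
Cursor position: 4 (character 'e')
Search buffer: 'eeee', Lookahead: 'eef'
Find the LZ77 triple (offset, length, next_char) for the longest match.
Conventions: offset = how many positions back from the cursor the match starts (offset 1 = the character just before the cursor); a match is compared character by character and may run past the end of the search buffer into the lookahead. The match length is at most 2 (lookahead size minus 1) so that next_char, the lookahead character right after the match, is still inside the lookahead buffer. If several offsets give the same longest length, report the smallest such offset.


Try each offset into the search buffer:
  offset=1 (pos 3, char 'e'): match length 2
  offset=2 (pos 2, char 'e'): match length 2
  offset=3 (pos 1, char 'e'): match length 2
  offset=4 (pos 0, char 'e'): match length 2
Longest match has length 2, found at offsets 1, 2, 3, 4; take the smallest, offset 1.
next_char = character at position 4 + 2 = 6 -> 'f'

Best match: offset=1, length=2 (matching 'ee' starting at position 3)
LZ77 triple: (1, 2, 'f')


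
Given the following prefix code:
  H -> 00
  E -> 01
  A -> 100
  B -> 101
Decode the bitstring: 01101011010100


Decoding step by step:
Bits 01 -> E
Bits 101 -> B
Bits 01 -> E
Bits 101 -> B
Bits 01 -> E
Bits 00 -> H


Decoded message: EBEBEH


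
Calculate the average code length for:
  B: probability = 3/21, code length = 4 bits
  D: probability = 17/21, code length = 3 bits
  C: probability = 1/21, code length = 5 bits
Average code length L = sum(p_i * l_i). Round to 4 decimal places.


Weighted contributions p_i * l_i:
  B: (3/21) * 4 = 12/21
  D: (17/21) * 3 = 51/21
  C: (1/21) * 5 = 5/21
Sum = (12 + 51 + 5)/21 = 68/21

L = 68/21 = 3.2381 bits/symbol


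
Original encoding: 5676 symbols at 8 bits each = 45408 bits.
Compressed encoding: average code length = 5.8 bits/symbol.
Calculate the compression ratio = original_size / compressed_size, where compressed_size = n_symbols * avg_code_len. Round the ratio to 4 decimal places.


original_size = n_symbols * orig_bits = 5676 * 8 = 45408 bits
compressed_size = n_symbols * avg_code_len = 5676 * 5.8 = 32920.8 bits
ratio = original_size / compressed_size = 45408 / 32920.8 = 1.3793

Compression ratio = 1.3793


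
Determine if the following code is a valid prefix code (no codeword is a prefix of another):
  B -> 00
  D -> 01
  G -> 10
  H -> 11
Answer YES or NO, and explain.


Checking each pair (does one codeword prefix another?):
  B='00' vs D='01': no prefix
  B='00' vs G='10': no prefix
  B='00' vs H='11': no prefix
  D='01' vs B='00': no prefix
  D='01' vs G='10': no prefix
  D='01' vs H='11': no prefix
  G='10' vs B='00': no prefix
  G='10' vs D='01': no prefix
  G='10' vs H='11': no prefix
  H='11' vs B='00': no prefix
  H='11' vs D='01': no prefix
  H='11' vs G='10': no prefix
No violation found over all pairs.

YES -- this is a valid prefix code. No codeword is a prefix of any other codeword.


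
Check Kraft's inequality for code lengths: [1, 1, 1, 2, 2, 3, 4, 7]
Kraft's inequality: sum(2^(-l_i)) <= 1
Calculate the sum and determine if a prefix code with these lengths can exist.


Sum = 2^(-1) + 2^(-1) + 2^(-1) + 2^(-2) + 2^(-2) + 2^(-3) + 2^(-4) + 2^(-7)
    = 0.5 + 0.5 + 0.5 + 0.25 + 0.25 + 0.125 + 0.0625 + 0.0078125
    = 281/128 = 2.1953125
Since 2.1953125 > 1, Kraft's inequality is NOT satisfied.
A prefix code with these lengths CANNOT exist.

Kraft sum = 2.1953125. Not satisfied.


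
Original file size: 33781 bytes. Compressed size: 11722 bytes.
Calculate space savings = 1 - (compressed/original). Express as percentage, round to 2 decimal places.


ratio = compressed/original = 11722/33781 = 0.347
savings = 1 - ratio = 1 - 0.347 = 0.653
as a percentage: 0.653 * 100 = 65.3%

Space savings = 1 - 11722/33781 = 65.3%


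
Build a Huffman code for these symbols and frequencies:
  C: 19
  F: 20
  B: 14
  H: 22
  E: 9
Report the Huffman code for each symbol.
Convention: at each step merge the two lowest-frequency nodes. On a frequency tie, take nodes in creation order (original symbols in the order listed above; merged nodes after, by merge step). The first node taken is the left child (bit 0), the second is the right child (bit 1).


Huffman tree construction:
Step 1: Merge E(9) + B(14) = 23
Step 2: Merge C(19) + F(20) = 39
Step 3: Merge H(22) + (E+B)(23) = 45
Step 4: Merge (C+F)(39) + (H+(E+B))(45) = 84
Read each symbol's code off the tree from the root (left child = 0, right child = 1).

Codes:
  C: 00 (length 2)
  F: 01 (length 2)
  B: 111 (length 3)
  H: 10 (length 2)
  E: 110 (length 3)
Average code length: 191/84 = 2.2738 bits/symbol


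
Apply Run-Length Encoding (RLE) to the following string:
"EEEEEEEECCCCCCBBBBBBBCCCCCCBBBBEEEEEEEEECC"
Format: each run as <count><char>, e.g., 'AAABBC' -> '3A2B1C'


Scanning runs left to right:
  i=0: run of 'E' x 8 -> '8E'
  i=8: run of 'C' x 6 -> '6C'
  i=14: run of 'B' x 7 -> '7B'
  i=21: run of 'C' x 6 -> '6C'
  i=27: run of 'B' x 4 -> '4B'
  i=31: run of 'E' x 9 -> '9E'
  i=40: run of 'C' x 2 -> '2C'

RLE = 8E6C7B6C4B9E2C


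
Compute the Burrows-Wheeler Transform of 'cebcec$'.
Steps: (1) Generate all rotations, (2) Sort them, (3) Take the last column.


Rotations (sorted):
  0: $cebcec -> last char: c
  1: bcec$ce -> last char: e
  2: c$cebce -> last char: e
  3: cebcec$ -> last char: $
  4: cec$ceb -> last char: b
  5: ebcec$c -> last char: c
  6: ec$cebc -> last char: c


BWT = cee$bcc


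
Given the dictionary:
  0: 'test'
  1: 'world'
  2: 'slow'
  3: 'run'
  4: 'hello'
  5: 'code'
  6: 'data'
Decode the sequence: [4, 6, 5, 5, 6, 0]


Look up each index in the dictionary:
  4 -> 'hello'
  6 -> 'data'
  5 -> 'code'
  5 -> 'code'
  6 -> 'data'
  0 -> 'test'

Decoded: "hello data code code data test"


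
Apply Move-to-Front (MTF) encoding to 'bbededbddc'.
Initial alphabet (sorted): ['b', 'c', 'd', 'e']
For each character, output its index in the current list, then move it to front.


MTF encoding:
'b': index 0 in ['b', 'c', 'd', 'e'] -> ['b', 'c', 'd', 'e']
'b': index 0 in ['b', 'c', 'd', 'e'] -> ['b', 'c', 'd', 'e']
'e': index 3 in ['b', 'c', 'd', 'e'] -> ['e', 'b', 'c', 'd']
'd': index 3 in ['e', 'b', 'c', 'd'] -> ['d', 'e', 'b', 'c']
'e': index 1 in ['d', 'e', 'b', 'c'] -> ['e', 'd', 'b', 'c']
'd': index 1 in ['e', 'd', 'b', 'c'] -> ['d', 'e', 'b', 'c']
'b': index 2 in ['d', 'e', 'b', 'c'] -> ['b', 'd', 'e', 'c']
'd': index 1 in ['b', 'd', 'e', 'c'] -> ['d', 'b', 'e', 'c']
'd': index 0 in ['d', 'b', 'e', 'c'] -> ['d', 'b', 'e', 'c']
'c': index 3 in ['d', 'b', 'e', 'c'] -> ['c', 'd', 'b', 'e']


Output: [0, 0, 3, 3, 1, 1, 2, 1, 0, 3]


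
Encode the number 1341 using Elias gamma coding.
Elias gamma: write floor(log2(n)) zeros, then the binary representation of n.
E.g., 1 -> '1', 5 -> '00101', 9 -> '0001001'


num_bits = floor(log2(1341)) + 1 = 11
leading_zeros = num_bits - 1 = 10
binary(1341) = 10100111101

Elias gamma(1341) = '0000000000' + '10100111101' = 000000000010100111101 (21 bits)


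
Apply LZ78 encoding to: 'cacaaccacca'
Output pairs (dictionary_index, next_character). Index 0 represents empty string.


LZ78 encoding steps:
Dictionary: {0: ''}
Step 1: w='' (idx 0), next='c' -> output (0, 'c'), add 'c' as idx 1
Step 2: w='' (idx 0), next='a' -> output (0, 'a'), add 'a' as idx 2
Step 3: w='c' (idx 1), next='a' -> output (1, 'a'), add 'ca' as idx 3
Step 4: w='a' (idx 2), next='c' -> output (2, 'c'), add 'ac' as idx 4
Step 5: w='ca' (idx 3), next='c' -> output (3, 'c'), add 'cac' as idx 5
Step 6: w='ca' (idx 3), end of input -> output (3, '')


Encoded: [(0, 'c'), (0, 'a'), (1, 'a'), (2, 'c'), (3, 'c'), (3, '')]


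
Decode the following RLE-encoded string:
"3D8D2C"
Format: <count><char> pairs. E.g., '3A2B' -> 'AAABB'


Expanding each <count><char> pair:
  3D -> 'DDD'
  8D -> 'DDDDDDDD'
  2C -> 'CC'

Decoded = DDDDDDDDDDDCC


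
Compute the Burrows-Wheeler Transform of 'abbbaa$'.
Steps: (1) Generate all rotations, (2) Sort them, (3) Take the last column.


Rotations (sorted):
  0: $abbbaa -> last char: a
  1: a$abbba -> last char: a
  2: aa$abbb -> last char: b
  3: abbbaa$ -> last char: $
  4: baa$abb -> last char: b
  5: bbaa$ab -> last char: b
  6: bbbaa$a -> last char: a


BWT = aab$bba


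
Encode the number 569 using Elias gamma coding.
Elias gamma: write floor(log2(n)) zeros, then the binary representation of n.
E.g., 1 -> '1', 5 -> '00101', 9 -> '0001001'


num_bits = floor(log2(569)) + 1 = 10
leading_zeros = num_bits - 1 = 9
binary(569) = 1000111001

Elias gamma(569) = '000000000' + '1000111001' = 0000000001000111001 (19 bits)


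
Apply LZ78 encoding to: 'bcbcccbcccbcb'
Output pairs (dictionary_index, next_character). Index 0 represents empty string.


LZ78 encoding steps:
Dictionary: {0: ''}
Step 1: w='' (idx 0), next='b' -> output (0, 'b'), add 'b' as idx 1
Step 2: w='' (idx 0), next='c' -> output (0, 'c'), add 'c' as idx 2
Step 3: w='b' (idx 1), next='c' -> output (1, 'c'), add 'bc' as idx 3
Step 4: w='c' (idx 2), next='c' -> output (2, 'c'), add 'cc' as idx 4
Step 5: w='bc' (idx 3), next='c' -> output (3, 'c'), add 'bcc' as idx 5
Step 6: w='c' (idx 2), next='b' -> output (2, 'b'), add 'cb' as idx 6
Step 7: w='cb' (idx 6), end of input -> output (6, '')


Encoded: [(0, 'b'), (0, 'c'), (1, 'c'), (2, 'c'), (3, 'c'), (2, 'b'), (6, '')]


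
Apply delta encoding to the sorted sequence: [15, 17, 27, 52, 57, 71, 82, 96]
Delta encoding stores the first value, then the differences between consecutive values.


First value: 15
Deltas:
  17 - 15 = 2
  27 - 17 = 10
  52 - 27 = 25
  57 - 52 = 5
  71 - 57 = 14
  82 - 71 = 11
  96 - 82 = 14


Delta encoded: [15, 2, 10, 25, 5, 14, 11, 14]


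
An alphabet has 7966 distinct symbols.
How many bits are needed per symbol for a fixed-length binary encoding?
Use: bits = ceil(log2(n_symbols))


log2(7966) = 12.9596
Bracket: 2^12 = 4096 < 7966 <= 2^13 = 8192
So ceil(log2(7966)) = 13

bits = ceil(log2(7966)) = ceil(12.9596) = 13 bits


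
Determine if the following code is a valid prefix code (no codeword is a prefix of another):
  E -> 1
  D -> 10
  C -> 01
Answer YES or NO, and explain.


Checking each pair (does one codeword prefix another?):
  E='1' vs D='10': prefix -- VIOLATION

NO -- this is NOT a valid prefix code. E (1) is a prefix of D (10).


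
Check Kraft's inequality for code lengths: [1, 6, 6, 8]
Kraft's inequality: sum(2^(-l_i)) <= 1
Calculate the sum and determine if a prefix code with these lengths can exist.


Sum = 2^(-1) + 2^(-6) + 2^(-6) + 2^(-8)
    = 0.5 + 0.015625 + 0.015625 + 0.00390625
    = 137/256 = 0.53515625
Since 0.53515625 <= 1, Kraft's inequality IS satisfied.
A prefix code with these lengths CAN exist.

Kraft sum = 0.53515625. Satisfied.


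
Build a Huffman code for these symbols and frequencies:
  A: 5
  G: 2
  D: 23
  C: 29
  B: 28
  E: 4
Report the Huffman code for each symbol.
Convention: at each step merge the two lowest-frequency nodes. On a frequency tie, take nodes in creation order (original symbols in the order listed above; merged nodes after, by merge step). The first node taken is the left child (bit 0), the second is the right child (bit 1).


Huffman tree construction:
Step 1: Merge G(2) + E(4) = 6
Step 2: Merge A(5) + (G+E)(6) = 11
Step 3: Merge (A+(G+E))(11) + D(23) = 34
Step 4: Merge B(28) + C(29) = 57
Step 5: Merge ((A+(G+E))+D)(34) + (B+C)(57) = 91
Read each symbol's code off the tree from the root (left child = 0, right child = 1).

Codes:
  A: 000 (length 3)
  G: 0010 (length 4)
  D: 01 (length 2)
  C: 11 (length 2)
  B: 10 (length 2)
  E: 0011 (length 4)
Average code length: 199/91 = 2.1868 bits/symbol


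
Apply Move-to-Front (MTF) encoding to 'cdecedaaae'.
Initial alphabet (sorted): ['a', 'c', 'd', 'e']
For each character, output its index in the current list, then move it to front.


MTF encoding:
'c': index 1 in ['a', 'c', 'd', 'e'] -> ['c', 'a', 'd', 'e']
'd': index 2 in ['c', 'a', 'd', 'e'] -> ['d', 'c', 'a', 'e']
'e': index 3 in ['d', 'c', 'a', 'e'] -> ['e', 'd', 'c', 'a']
'c': index 2 in ['e', 'd', 'c', 'a'] -> ['c', 'e', 'd', 'a']
'e': index 1 in ['c', 'e', 'd', 'a'] -> ['e', 'c', 'd', 'a']
'd': index 2 in ['e', 'c', 'd', 'a'] -> ['d', 'e', 'c', 'a']
'a': index 3 in ['d', 'e', 'c', 'a'] -> ['a', 'd', 'e', 'c']
'a': index 0 in ['a', 'd', 'e', 'c'] -> ['a', 'd', 'e', 'c']
'a': index 0 in ['a', 'd', 'e', 'c'] -> ['a', 'd', 'e', 'c']
'e': index 2 in ['a', 'd', 'e', 'c'] -> ['e', 'a', 'd', 'c']


Output: [1, 2, 3, 2, 1, 2, 3, 0, 0, 2]


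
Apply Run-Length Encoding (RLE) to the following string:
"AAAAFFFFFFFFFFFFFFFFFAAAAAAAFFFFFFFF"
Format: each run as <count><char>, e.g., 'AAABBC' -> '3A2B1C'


Scanning runs left to right:
  i=0: run of 'A' x 4 -> '4A'
  i=4: run of 'F' x 17 -> '17F'
  i=21: run of 'A' x 7 -> '7A'
  i=28: run of 'F' x 8 -> '8F'

RLE = 4A17F7A8F


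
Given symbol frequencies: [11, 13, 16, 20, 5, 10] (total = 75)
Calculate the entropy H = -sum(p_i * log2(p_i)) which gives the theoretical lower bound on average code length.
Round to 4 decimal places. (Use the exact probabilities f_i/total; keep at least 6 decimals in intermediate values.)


Per-symbol terms -p_i * log2(p_i) with p_i = f_i/75:
  p = 11/75 = 0.146667: log2(p) = -2.769387, -p*log2(p) = 0.406177
  p = 13/75 = 0.173333: log2(p) = -2.528379, -p*log2(p) = 0.438252
  p = 16/75 = 0.213333: log2(p) = -2.228819, -p*log2(p) = 0.475481
  p = 20/75 = 0.266667: log2(p) = -1.906891, -p*log2(p) = 0.508504
  p = 5/75 = 0.066667: log2(p) = -3.906891, -p*log2(p) = 0.260459
  p = 10/75 = 0.133333: log2(p) = -2.906891, -p*log2(p) = 0.387585
H = 0.406177 + 0.438252 + 0.475481 + 0.508504 + 0.260459 + 0.387585 = 2.476458

H = 2.4765 bits/symbol


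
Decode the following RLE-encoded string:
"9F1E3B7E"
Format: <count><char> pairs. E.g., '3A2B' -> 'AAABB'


Expanding each <count><char> pair:
  9F -> 'FFFFFFFFF'
  1E -> 'E'
  3B -> 'BBB'
  7E -> 'EEEEEEE'

Decoded = FFFFFFFFFEBBBEEEEEEE


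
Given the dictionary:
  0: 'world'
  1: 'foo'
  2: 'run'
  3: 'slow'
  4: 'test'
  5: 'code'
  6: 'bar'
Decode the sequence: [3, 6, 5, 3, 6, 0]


Look up each index in the dictionary:
  3 -> 'slow'
  6 -> 'bar'
  5 -> 'code'
  3 -> 'slow'
  6 -> 'bar'
  0 -> 'world'

Decoded: "slow bar code slow bar world"


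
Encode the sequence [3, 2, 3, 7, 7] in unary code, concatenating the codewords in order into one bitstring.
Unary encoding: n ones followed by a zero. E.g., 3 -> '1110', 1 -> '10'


Encode each number as n ones followed by a terminating 0:
  3 -> 1110 (4 bits)
  2 -> 110 (3 bits)
  3 -> 1110 (4 bits)
  7 -> 11111110 (8 bits)
  7 -> 11111110 (8 bits)
Total length = 4 + 3 + 4 + 8 + 8 = 27 bits.

Unary([3, 2, 3, 7, 7]) = 111011011101111111011111110 (27 bits)


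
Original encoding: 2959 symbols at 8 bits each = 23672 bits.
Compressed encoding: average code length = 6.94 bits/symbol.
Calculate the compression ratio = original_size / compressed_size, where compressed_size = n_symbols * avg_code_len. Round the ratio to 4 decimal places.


original_size = n_symbols * orig_bits = 2959 * 8 = 23672 bits
compressed_size = n_symbols * avg_code_len = 2959 * 6.94 = 20535.46 bits
ratio = original_size / compressed_size = 23672 / 20535.46 = 1.1527

Compression ratio = 1.1527


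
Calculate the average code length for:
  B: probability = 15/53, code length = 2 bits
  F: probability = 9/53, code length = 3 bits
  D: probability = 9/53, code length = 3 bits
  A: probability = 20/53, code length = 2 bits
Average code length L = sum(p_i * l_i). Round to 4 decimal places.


Weighted contributions p_i * l_i:
  B: (15/53) * 2 = 30/53
  F: (9/53) * 3 = 27/53
  D: (9/53) * 3 = 27/53
  A: (20/53) * 2 = 40/53
Sum = (30 + 27 + 27 + 40)/53 = 124/53

L = 124/53 = 2.3396 bits/symbol


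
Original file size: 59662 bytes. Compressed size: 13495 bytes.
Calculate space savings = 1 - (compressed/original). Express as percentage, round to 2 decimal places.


ratio = compressed/original = 13495/59662 = 0.226191
savings = 1 - ratio = 1 - 0.226191 = 0.773809
as a percentage: 0.773809 * 100 = 77.38%

Space savings = 1 - 13495/59662 = 77.38%


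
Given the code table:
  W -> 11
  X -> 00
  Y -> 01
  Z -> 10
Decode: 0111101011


Decoding:
01 -> Y
11 -> W
10 -> Z
10 -> Z
11 -> W


Result: YWZZW


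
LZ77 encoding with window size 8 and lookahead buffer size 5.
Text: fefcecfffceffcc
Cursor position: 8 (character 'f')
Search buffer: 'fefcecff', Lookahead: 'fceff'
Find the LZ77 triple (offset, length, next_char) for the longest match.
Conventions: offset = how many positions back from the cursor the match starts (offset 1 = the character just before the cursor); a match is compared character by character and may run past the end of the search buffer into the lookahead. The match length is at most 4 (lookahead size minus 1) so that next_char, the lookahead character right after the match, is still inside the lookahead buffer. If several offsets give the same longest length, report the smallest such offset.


Try each offset into the search buffer:
  offset=1 (pos 7, char 'f'): match length 1
  offset=2 (pos 6, char 'f'): match length 1
  offset=3 (pos 5, char 'c'): match length 0
  offset=4 (pos 4, char 'e'): match length 0
  offset=5 (pos 3, char 'c'): match length 0
  offset=6 (pos 2, char 'f'): match length 3
  offset=7 (pos 1, char 'e'): match length 0
  offset=8 (pos 0, char 'f'): match length 1
Longest match has length 3 at offset 6.
next_char = character at position 8 + 3 = 11 -> 'f'

Best match: offset=6, length=3 (matching 'fce' starting at position 2)
LZ77 triple: (6, 3, 'f')


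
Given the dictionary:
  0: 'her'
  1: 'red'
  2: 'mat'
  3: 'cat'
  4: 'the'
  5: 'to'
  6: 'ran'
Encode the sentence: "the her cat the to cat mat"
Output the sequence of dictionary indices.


Look up each word in the dictionary:
  'the' -> 4
  'her' -> 0
  'cat' -> 3
  'the' -> 4
  'to' -> 5
  'cat' -> 3
  'mat' -> 2

Encoded: [4, 0, 3, 4, 5, 3, 2]


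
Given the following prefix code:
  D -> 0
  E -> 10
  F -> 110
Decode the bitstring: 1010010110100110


Decoding step by step:
Bits 10 -> E
Bits 10 -> E
Bits 0 -> D
Bits 10 -> E
Bits 110 -> F
Bits 10 -> E
Bits 0 -> D
Bits 110 -> F


Decoded message: EEDEFEDF


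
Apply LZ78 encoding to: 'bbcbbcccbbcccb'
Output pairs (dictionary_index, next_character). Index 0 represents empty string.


LZ78 encoding steps:
Dictionary: {0: ''}
Step 1: w='' (idx 0), next='b' -> output (0, 'b'), add 'b' as idx 1
Step 2: w='b' (idx 1), next='c' -> output (1, 'c'), add 'bc' as idx 2
Step 3: w='b' (idx 1), next='b' -> output (1, 'b'), add 'bb' as idx 3
Step 4: w='' (idx 0), next='c' -> output (0, 'c'), add 'c' as idx 4
Step 5: w='c' (idx 4), next='c' -> output (4, 'c'), add 'cc' as idx 5
Step 6: w='bb' (idx 3), next='c' -> output (3, 'c'), add 'bbc' as idx 6
Step 7: w='cc' (idx 5), next='b' -> output (5, 'b'), add 'ccb' as idx 7


Encoded: [(0, 'b'), (1, 'c'), (1, 'b'), (0, 'c'), (4, 'c'), (3, 'c'), (5, 'b')]


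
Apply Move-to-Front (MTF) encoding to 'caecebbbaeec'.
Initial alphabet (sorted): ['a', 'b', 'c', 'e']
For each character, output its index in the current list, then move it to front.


MTF encoding:
'c': index 2 in ['a', 'b', 'c', 'e'] -> ['c', 'a', 'b', 'e']
'a': index 1 in ['c', 'a', 'b', 'e'] -> ['a', 'c', 'b', 'e']
'e': index 3 in ['a', 'c', 'b', 'e'] -> ['e', 'a', 'c', 'b']
'c': index 2 in ['e', 'a', 'c', 'b'] -> ['c', 'e', 'a', 'b']
'e': index 1 in ['c', 'e', 'a', 'b'] -> ['e', 'c', 'a', 'b']
'b': index 3 in ['e', 'c', 'a', 'b'] -> ['b', 'e', 'c', 'a']
'b': index 0 in ['b', 'e', 'c', 'a'] -> ['b', 'e', 'c', 'a']
'b': index 0 in ['b', 'e', 'c', 'a'] -> ['b', 'e', 'c', 'a']
'a': index 3 in ['b', 'e', 'c', 'a'] -> ['a', 'b', 'e', 'c']
'e': index 2 in ['a', 'b', 'e', 'c'] -> ['e', 'a', 'b', 'c']
'e': index 0 in ['e', 'a', 'b', 'c'] -> ['e', 'a', 'b', 'c']
'c': index 3 in ['e', 'a', 'b', 'c'] -> ['c', 'e', 'a', 'b']


Output: [2, 1, 3, 2, 1, 3, 0, 0, 3, 2, 0, 3]


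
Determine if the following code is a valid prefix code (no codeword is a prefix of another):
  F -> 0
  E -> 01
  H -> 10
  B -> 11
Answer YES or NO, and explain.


Checking each pair (does one codeword prefix another?):
  F='0' vs E='01': prefix -- VIOLATION

NO -- this is NOT a valid prefix code. F (0) is a prefix of E (01).


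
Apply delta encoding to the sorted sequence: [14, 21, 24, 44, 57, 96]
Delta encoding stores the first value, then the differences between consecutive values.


First value: 14
Deltas:
  21 - 14 = 7
  24 - 21 = 3
  44 - 24 = 20
  57 - 44 = 13
  96 - 57 = 39


Delta encoded: [14, 7, 3, 20, 13, 39]


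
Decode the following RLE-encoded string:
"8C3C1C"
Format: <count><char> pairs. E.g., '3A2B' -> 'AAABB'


Expanding each <count><char> pair:
  8C -> 'CCCCCCCC'
  3C -> 'CCC'
  1C -> 'C'

Decoded = CCCCCCCCCCCC


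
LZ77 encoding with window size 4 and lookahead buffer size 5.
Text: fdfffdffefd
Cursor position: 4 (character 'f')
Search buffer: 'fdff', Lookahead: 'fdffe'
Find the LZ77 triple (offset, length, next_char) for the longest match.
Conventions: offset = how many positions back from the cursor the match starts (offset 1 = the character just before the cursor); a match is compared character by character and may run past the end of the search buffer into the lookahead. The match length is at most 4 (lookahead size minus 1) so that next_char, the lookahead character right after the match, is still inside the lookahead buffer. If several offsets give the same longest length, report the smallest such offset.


Try each offset into the search buffer:
  offset=1 (pos 3, char 'f'): match length 1
  offset=2 (pos 2, char 'f'): match length 1
  offset=3 (pos 1, char 'd'): match length 0
  offset=4 (pos 0, char 'f'): match length 4
Longest match has length 4 at offset 4.
next_char = character at position 4 + 4 = 8 -> 'e'

Best match: offset=4, length=4 (matching 'fdff' starting at position 0)
LZ77 triple: (4, 4, 'e')


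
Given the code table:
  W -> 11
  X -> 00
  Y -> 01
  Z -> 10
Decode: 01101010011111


Decoding:
01 -> Y
10 -> Z
10 -> Z
10 -> Z
01 -> Y
11 -> W
11 -> W


Result: YZZZYWW


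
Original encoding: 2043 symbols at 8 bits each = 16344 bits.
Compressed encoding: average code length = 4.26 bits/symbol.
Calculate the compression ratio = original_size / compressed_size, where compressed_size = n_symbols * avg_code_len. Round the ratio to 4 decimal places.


original_size = n_symbols * orig_bits = 2043 * 8 = 16344 bits
compressed_size = n_symbols * avg_code_len = 2043 * 4.26 = 8703.18 bits
ratio = original_size / compressed_size = 16344 / 8703.18 = 1.8779

Compression ratio = 1.8779


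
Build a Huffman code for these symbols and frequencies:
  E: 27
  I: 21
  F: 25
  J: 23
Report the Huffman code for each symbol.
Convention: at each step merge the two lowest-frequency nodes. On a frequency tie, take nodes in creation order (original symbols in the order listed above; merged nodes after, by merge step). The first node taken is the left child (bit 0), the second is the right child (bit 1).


Huffman tree construction:
Step 1: Merge I(21) + J(23) = 44
Step 2: Merge F(25) + E(27) = 52
Step 3: Merge (I+J)(44) + (F+E)(52) = 96
Read each symbol's code off the tree from the root (left child = 0, right child = 1).

Codes:
  E: 11 (length 2)
  I: 00 (length 2)
  F: 10 (length 2)
  J: 01 (length 2)
Average code length: 192/96 = 2.0000 bits/symbol


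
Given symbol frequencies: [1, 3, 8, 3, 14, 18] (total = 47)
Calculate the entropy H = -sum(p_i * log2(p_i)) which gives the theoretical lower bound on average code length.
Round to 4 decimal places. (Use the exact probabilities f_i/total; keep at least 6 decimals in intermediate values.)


Per-symbol terms -p_i * log2(p_i) with p_i = f_i/47:
  p = 1/47 = 0.021277: log2(p) = -5.554589, -p*log2(p) = 0.118183
  p = 3/47 = 0.063830: log2(p) = -3.969626, -p*log2(p) = 0.253380
  p = 8/47 = 0.170213: log2(p) = -2.554589, -p*log2(p) = 0.434824
  p = 3/47 = 0.063830: log2(p) = -3.969626, -p*log2(p) = 0.253380
  p = 14/47 = 0.297872: log2(p) = -1.747234, -p*log2(p) = 0.520453
  p = 18/47 = 0.382979: log2(p) = -1.384664, -p*log2(p) = 0.530297
H = 0.118183 + 0.253380 + 0.434824 + 0.253380 + 0.520453 + 0.530297 = 2.110517

H = 2.1105 bits/symbol


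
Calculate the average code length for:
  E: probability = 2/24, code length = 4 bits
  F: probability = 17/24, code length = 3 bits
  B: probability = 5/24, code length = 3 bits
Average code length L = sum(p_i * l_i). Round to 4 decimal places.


Weighted contributions p_i * l_i:
  E: (2/24) * 4 = 8/24
  F: (17/24) * 3 = 51/24
  B: (5/24) * 3 = 15/24
Sum = (8 + 51 + 15)/24 = 74/24

L = 74/24 = 3.0833 bits/symbol


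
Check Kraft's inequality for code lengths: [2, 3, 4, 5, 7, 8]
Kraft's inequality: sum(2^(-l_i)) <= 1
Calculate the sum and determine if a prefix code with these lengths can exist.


Sum = 2^(-2) + 2^(-3) + 2^(-4) + 2^(-5) + 2^(-7) + 2^(-8)
    = 0.25 + 0.125 + 0.0625 + 0.03125 + 0.0078125 + 0.00390625
    = 123/256 = 0.48046875
Since 0.48046875 <= 1, Kraft's inequality IS satisfied.
A prefix code with these lengths CAN exist.

Kraft sum = 0.48046875. Satisfied.


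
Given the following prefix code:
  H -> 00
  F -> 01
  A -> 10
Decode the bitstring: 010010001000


Decoding step by step:
Bits 01 -> F
Bits 00 -> H
Bits 10 -> A
Bits 00 -> H
Bits 10 -> A
Bits 00 -> H


Decoded message: FHAHAH


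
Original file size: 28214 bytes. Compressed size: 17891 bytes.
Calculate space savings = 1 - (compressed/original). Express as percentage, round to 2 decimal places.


ratio = compressed/original = 17891/28214 = 0.634118
savings = 1 - ratio = 1 - 0.634118 = 0.365882
as a percentage: 0.365882 * 100 = 36.59%

Space savings = 1 - 17891/28214 = 36.59%


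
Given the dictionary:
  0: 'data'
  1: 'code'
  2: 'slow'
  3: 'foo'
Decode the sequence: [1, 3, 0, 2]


Look up each index in the dictionary:
  1 -> 'code'
  3 -> 'foo'
  0 -> 'data'
  2 -> 'slow'

Decoded: "code foo data slow"


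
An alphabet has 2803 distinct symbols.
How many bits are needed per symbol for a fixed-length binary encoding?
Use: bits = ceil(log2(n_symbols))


log2(2803) = 11.4528
Bracket: 2^11 = 2048 < 2803 <= 2^12 = 4096
So ceil(log2(2803)) = 12

bits = ceil(log2(2803)) = ceil(11.4528) = 12 bits


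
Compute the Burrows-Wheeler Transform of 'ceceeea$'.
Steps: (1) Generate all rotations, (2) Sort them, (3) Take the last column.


Rotations (sorted):
  0: $ceceeea -> last char: a
  1: a$ceceee -> last char: e
  2: ceceeea$ -> last char: $
  3: ceeea$ce -> last char: e
  4: ea$cecee -> last char: e
  5: eceeea$c -> last char: c
  6: eea$cece -> last char: e
  7: eeea$cec -> last char: c


BWT = ae$eecec


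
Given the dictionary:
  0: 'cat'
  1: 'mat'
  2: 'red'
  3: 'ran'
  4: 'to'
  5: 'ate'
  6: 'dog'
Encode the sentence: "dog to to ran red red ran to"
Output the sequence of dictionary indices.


Look up each word in the dictionary:
  'dog' -> 6
  'to' -> 4
  'to' -> 4
  'ran' -> 3
  'red' -> 2
  'red' -> 2
  'ran' -> 3
  'to' -> 4

Encoded: [6, 4, 4, 3, 2, 2, 3, 4]


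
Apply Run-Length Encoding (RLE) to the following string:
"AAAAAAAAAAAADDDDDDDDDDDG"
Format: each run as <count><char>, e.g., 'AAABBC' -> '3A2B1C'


Scanning runs left to right:
  i=0: run of 'A' x 12 -> '12A'
  i=12: run of 'D' x 11 -> '11D'
  i=23: run of 'G' x 1 -> '1G'

RLE = 12A11D1G


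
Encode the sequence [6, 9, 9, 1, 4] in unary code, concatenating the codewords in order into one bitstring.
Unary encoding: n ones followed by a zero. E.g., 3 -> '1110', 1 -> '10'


Encode each number as n ones followed by a terminating 0:
  6 -> 1111110 (7 bits)
  9 -> 1111111110 (10 bits)
  9 -> 1111111110 (10 bits)
  1 -> 10 (2 bits)
  4 -> 11110 (5 bits)
Total length = 7 + 10 + 10 + 2 + 5 = 34 bits.

Unary([6, 9, 9, 1, 4]) = 1111110111111111011111111101011110 (34 bits)


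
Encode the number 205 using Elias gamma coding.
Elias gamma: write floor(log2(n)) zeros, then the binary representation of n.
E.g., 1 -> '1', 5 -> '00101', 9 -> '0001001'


num_bits = floor(log2(205)) + 1 = 8
leading_zeros = num_bits - 1 = 7
binary(205) = 11001101

Elias gamma(205) = '0000000' + '11001101' = 000000011001101 (15 bits)


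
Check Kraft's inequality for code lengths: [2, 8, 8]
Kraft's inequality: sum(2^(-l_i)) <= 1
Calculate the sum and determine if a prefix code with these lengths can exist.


Sum = 2^(-2) + 2^(-8) + 2^(-8)
    = 0.25 + 0.00390625 + 0.00390625
    = 66/256 = 0.2578125
Since 0.2578125 <= 1, Kraft's inequality IS satisfied.
A prefix code with these lengths CAN exist.

Kraft sum = 0.2578125. Satisfied.


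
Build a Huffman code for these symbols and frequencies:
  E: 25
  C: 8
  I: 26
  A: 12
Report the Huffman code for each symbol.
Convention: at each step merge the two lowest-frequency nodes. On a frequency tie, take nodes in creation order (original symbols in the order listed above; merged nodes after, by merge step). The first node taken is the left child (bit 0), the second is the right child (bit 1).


Huffman tree construction:
Step 1: Merge C(8) + A(12) = 20
Step 2: Merge (C+A)(20) + E(25) = 45
Step 3: Merge I(26) + ((C+A)+E)(45) = 71
Read each symbol's code off the tree from the root (left child = 0, right child = 1).

Codes:
  E: 11 (length 2)
  C: 100 (length 3)
  I: 0 (length 1)
  A: 101 (length 3)
Average code length: 136/71 = 1.9155 bits/symbol


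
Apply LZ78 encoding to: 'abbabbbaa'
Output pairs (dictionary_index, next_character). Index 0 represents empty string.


LZ78 encoding steps:
Dictionary: {0: ''}
Step 1: w='' (idx 0), next='a' -> output (0, 'a'), add 'a' as idx 1
Step 2: w='' (idx 0), next='b' -> output (0, 'b'), add 'b' as idx 2
Step 3: w='b' (idx 2), next='a' -> output (2, 'a'), add 'ba' as idx 3
Step 4: w='b' (idx 2), next='b' -> output (2, 'b'), add 'bb' as idx 4
Step 5: w='ba' (idx 3), next='a' -> output (3, 'a'), add 'baa' as idx 5


Encoded: [(0, 'a'), (0, 'b'), (2, 'a'), (2, 'b'), (3, 'a')]
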